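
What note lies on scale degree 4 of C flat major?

Fb

The Cb major scale runs Cb Db Eb Fb Gb Ab Bb.
Degree 4 is Fb.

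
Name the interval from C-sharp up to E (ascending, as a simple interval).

Counting letters C–D–E gives a third.
C#→E = 3 semitones, 1 narrower than the major third (4), so minor.

minor third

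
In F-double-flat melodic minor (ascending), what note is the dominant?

Cbb

Degree 5 takes the letter 4 steps above F, which is C.
In melodic minor (ascending), degree 5 sits 7 semitones above the tonic. Fbb + 7 semitones is pitch class 10, spelled on C as Cbb.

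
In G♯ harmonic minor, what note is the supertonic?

A#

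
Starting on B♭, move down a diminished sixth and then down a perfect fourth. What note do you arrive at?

A diminished sixth down from Bb is D# (letter D, 7 semitones down).
A perfect fourth down from D# is A# (letter A, 5 semitones down).

A#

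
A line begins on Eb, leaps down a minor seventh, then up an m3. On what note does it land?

Ab

A minor seventh down from Eb is F (letter F, 10 semitones down).
A minor third up from F is Ab (letter A, 3 semitones up).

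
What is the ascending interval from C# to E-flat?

diminished third

The letter names run C→E, a span of 2 letter steps, so the interval is some kind of third.
C# to Eb is 2 semitones. A major third is 4, so 2 makes it diminished.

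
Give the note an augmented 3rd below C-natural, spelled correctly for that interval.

A third below C lands on the letter A.
An augmented third spans 5 semitones, so C moves to pitch class 7. On the letter A that is Abb.

Abb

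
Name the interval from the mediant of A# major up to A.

diminished sixth

The mediant of A# major is C##.
C## up to A: letters C→A make it a sixth; 7 semitones makes it diminished.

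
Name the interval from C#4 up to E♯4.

major third

Counting letters C–D–E gives a third.
C#→E# = 4 semitones, exactly the major third.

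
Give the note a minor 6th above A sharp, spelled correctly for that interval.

F#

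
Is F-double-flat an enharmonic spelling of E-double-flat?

Two spellings are enharmonically equivalent only if they share a pitch class.
Here Fbb → 3, Ebb → 2; 2 ≠ 3, so they are not.

No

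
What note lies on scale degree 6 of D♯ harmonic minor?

The D# harmonic minor scale runs D# E# F# G# A# B C##.
Degree 6 is B.

B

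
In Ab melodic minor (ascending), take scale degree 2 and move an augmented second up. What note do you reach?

Scale degree 2 of Ab melodic minor (ascending) is Bb.
An augmented second (3 semitones) above Bb lands on the letter C, giving C#.

C#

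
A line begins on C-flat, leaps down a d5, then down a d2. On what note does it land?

E#

A diminished fifth down from Cb is F (letter F, 6 semitones down).
A diminished second down from F is E# (letter E, 0 semitones down).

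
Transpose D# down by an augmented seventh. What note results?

A seventh below D lands on the letter E.
An augmented seventh spans 12 semitones, so D# moves to pitch class 3. On the letter E that is Eb.

Eb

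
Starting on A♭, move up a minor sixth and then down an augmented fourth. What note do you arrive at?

Cbb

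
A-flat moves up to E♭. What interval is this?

perfect fifth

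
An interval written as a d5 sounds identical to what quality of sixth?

doubly diminished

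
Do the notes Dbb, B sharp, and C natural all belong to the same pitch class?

Dbb is pitch class 0; B# is pitch class 0; C is pitch class 0.
All spellings map to pitch class 0, so they are enharmonically equivalent.

Yes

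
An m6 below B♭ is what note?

D

B down a major sixth is D, so the target letter is D.
From Bb, a minor sixth is 8 semitones down: D.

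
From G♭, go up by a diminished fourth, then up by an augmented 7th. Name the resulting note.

Bb

A diminished fourth up from Gb is Cbb (letter C, 4 semitones up).
An augmented seventh up from Cbb is Bb (letter B, 12 semitones up).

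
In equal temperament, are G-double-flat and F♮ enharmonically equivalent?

Yes

Gbb = pitch class 5 and F = pitch class 5 — the same pitch class, so they are enharmonic equivalents.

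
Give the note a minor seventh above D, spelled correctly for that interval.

C

A seventh above D lands on the letter C.
A minor seventh spans 10 semitones, so D moves to pitch class 0. On the letter C that is C.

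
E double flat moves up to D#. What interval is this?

The letter names run E→D, a span of 6 letter steps, so the interval is some kind of seventh.
Ebb to D# is 13 semitones. A major seventh is 11, so 13 makes it doubly augmented.

doubly augmented seventh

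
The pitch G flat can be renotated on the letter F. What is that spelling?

Plain F sits 1 semitone below Gb, so on the letter F the same pitch needs a sharp: F#.

F#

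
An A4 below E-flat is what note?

E down a perfect fourth is B, so the target letter is B.
From Eb, an augmented fourth is 6 semitones down: Bbb.

Bbb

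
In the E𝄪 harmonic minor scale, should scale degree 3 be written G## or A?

Each scale degree takes a distinct letter name. Degree 3 of a scale on E must use the letter G.
G## and A are enharmonically the same pitch, but only G## uses the letter G, so it is the correct spelling here.

G##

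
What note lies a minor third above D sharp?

A third above D lands on the letter F.
A minor third spans 3 semitones, so D# moves to pitch class 6. On the letter F that is F#.

F#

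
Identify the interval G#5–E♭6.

diminished sixth

The letter names run G→E, a span of 5 letter steps, so the interval is some kind of sixth.
G# to Eb is 7 semitones. A major sixth is 9, so 7 makes it diminished.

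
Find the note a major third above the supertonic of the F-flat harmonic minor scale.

Bb

The supertonic of Fb harmonic minor is Gb.
A major third (4 semitones) above Gb lands on the letter B, giving Bb.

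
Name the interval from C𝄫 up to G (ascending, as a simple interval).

doubly augmented fifth

The letter names run C→G, a span of 4 letter steps, so the interval is some kind of fifth.
Cbb to G is 9 semitones. A perfect fifth is 7, so 9 makes it doubly augmented.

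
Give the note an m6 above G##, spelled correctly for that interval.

G up a major sixth is E, so the target letter is E.
From G##, a minor sixth is 8 semitones up: E#.

E#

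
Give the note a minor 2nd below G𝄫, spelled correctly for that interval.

Fb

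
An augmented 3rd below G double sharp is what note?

E

A third below G lands on the letter E.
An augmented third spans 5 semitones, so G## moves to pitch class 4. On the letter E that is E.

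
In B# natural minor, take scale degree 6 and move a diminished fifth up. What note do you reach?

D

Scale degree 6 of B# natural minor is G#.
A diminished fifth (6 semitones) above G# lands on the letter D, giving D.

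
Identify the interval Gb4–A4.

The letter names run G→A, a span of 1 letter step, so the interval is some kind of second.
Gb to A is 3 semitones. A major second is 2, so 3 makes it augmented.

augmented second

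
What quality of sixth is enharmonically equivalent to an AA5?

A doubly augmented fifth spans 9 semitones.
A sixth spanning 9 semitones is major (the major sixth is 9).

major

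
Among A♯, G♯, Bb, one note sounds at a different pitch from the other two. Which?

In 12-tone equal temperament, enharmonic equivalents share a pitch class. A# is pitch class 10; G# is pitch class 8; Bb is pitch class 10.
A# and Bb share pitch class 10, while G# is pitch class 8.

G#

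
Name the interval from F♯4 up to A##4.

augmented third

Counting letters F–G–A gives a third.
F#→A## = 5 semitones, 1 wider than the major third (4), so augmented.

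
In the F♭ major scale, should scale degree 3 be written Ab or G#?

Ab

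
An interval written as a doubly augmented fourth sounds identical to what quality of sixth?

diminished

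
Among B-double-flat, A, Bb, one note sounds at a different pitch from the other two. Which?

In 12-tone equal temperament, enharmonic equivalents share a pitch class. Bbb is pitch class 9; A is pitch class 9; Bb is pitch class 10.
Bbb and A share pitch class 9, while Bb is pitch class 10.

Bb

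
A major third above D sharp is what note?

D up a major third is F#, so the target letter is F.
From D#, a major third is 4 semitones up: F##.

F##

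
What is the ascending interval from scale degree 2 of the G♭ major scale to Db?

perfect fourth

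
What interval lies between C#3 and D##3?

augmented second

The letter names run C→D, a span of 1 letter step, so the interval is some kind of second.
C# to D## is 3 semitones. A major second is 2, so 3 makes it augmented.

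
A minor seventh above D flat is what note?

Cb

D up a major seventh is C#, so the target letter is C.
From Db, a minor seventh is 10 semitones up: Cb.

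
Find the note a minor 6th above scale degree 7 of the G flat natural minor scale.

Scale degree 7 of Gb natural minor is Fb.
A minor sixth (8 semitones) above Fb lands on the letter D, giving Dbb.

Dbb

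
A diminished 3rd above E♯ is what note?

G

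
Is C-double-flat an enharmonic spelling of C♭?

Cbb is pitch class 10; Cb is pitch class 11.
The pitch classes differ (10 vs. 11), so they are not enharmonic equivalents.

No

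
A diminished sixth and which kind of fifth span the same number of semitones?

perfect

A diminished sixth spans 7 semitones.
A fifth spanning 7 semitones is perfect (the perfect fifth is 7).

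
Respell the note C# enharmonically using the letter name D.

C# is pitch class 1. The letter D alone is pitch class 2.
To reach pitch class 1 from D requires an offset of -1 semitone, i.e. flat: Db.

Db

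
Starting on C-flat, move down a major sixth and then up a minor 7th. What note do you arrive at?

Dbb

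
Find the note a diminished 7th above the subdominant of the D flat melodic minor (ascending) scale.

Fbb

The subdominant of Db melodic minor (ascending) is Gb.
A diminished seventh (9 semitones) above Gb lands on the letter F, giving Fbb.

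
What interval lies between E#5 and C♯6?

Counting letters E–F–G–A–B–C gives a sixth.
E#→C# = 8 semitones, 1 narrower than the major sixth (9), so minor.

minor sixth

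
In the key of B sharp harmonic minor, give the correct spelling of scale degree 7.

A##

Degree 7 takes the letter 6 steps above B, which is A.
In harmonic minor, degree 7 sits 11 semitones above the tonic. B# + 11 semitones is pitch class 11, spelled on A as A##.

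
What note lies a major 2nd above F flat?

A second above F lands on the letter G.
A major second spans 2 semitones, so Fb moves to pitch class 6. On the letter G that is Gb.

Gb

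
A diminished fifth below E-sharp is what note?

E down a perfect fifth is A, so the target letter is A.
From E#, a diminished fifth is 6 semitones down: A##.

A##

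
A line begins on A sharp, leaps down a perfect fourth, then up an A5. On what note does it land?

A perfect fourth down from A# is E# (letter E, 5 semitones down).
An augmented fifth up from E# is B## (letter B, 8 semitones up).

B##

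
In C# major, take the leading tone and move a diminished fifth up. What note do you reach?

The leading tone of C# major is B#.
A diminished fifth (6 semitones) above B# lands on the letter F, giving F#.

F#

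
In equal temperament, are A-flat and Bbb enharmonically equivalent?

No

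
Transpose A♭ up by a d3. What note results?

A up a major third is C#, so the target letter is C.
From Ab, a diminished third is 2 semitones up: Cbb.

Cbb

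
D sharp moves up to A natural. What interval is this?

diminished fifth

The letter names run D→A, a span of 4 letter steps, so the interval is some kind of fifth.
D# to A is 6 semitones. A perfect fifth is 7, so 6 makes it diminished.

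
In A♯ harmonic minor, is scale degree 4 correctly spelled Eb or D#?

Each scale degree takes a distinct letter name. Degree 4 of a scale on A must use the letter D.
D# and Eb are enharmonically the same pitch, but only D# uses the letter D, so it is the correct spelling here.

D#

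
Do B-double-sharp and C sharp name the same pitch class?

Yes

B## is pitch class 1; C# is pitch class 1.
All spellings map to pitch class 1, so they are enharmonically equivalent.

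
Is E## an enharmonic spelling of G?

E## is pitch class 6; G is pitch class 7.
The pitch classes differ (6 vs. 7), so they are not enharmonic equivalents.

No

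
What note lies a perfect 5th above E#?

E up a perfect fifth is B, so the target letter is B.
From E#, a perfect fifth is 7 semitones up: B#.

B#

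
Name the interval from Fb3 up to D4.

augmented sixth

The letter names run F→D, a span of 5 letter steps, so the interval is some kind of sixth.
Fb to D is 10 semitones. A major sixth is 9, so 10 makes it augmented.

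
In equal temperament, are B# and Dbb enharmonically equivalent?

Yes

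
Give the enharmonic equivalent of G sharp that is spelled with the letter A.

Plain A sits 1 semitone above G#, so on the letter A the same pitch needs a flat: Ab.

Ab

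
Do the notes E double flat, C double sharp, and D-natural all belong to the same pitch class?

Ebb is pitch class 2; C## is pitch class 2; D is pitch class 2.
All spellings map to pitch class 2, so they are enharmonically equivalent.

Yes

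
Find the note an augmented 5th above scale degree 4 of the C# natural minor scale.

Scale degree 4 of C# natural minor is F#.
An augmented fifth (8 semitones) above F# lands on the letter C, giving C##.

C##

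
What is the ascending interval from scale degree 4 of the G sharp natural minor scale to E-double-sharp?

Scale degree 4 of G# natural minor is C#.
C# up to E##: letters C→E make it a third; 5 semitones makes it augmented.

augmented third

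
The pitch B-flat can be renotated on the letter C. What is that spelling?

Cbb

Bb is pitch class 10. The letter C alone is pitch class 0.
To reach pitch class 10 from C requires an offset of -2 semitones, i.e. double flat: Cbb.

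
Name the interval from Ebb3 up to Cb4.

The letter names run E→C, a span of 5 letter steps, so the interval is some kind of sixth.
Ebb to Cb is 9 semitones. A major sixth is 9, so 9 makes it major.

major sixth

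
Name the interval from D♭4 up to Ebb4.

minor second

The letter names run D→E, a span of 1 letter step, so the interval is some kind of second.
Db to Ebb is 1 semitone. A major second is 2, so 1 makes it minor.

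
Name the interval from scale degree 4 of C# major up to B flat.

diminished fourth

Scale degree 4 of C# major is F#.
F# up to Bb: letters F→B make it a fourth; 4 semitones makes it diminished.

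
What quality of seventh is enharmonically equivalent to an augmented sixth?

minor

An augmented sixth spans 10 semitones.
A seventh spanning 10 semitones is minor (the major seventh is 11).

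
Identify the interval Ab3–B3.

augmented second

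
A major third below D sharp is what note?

D down a major third is Bb, so the target letter is B.
From D#, a major third is 4 semitones down: B.

B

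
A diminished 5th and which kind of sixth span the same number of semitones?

A diminished fifth spans 6 semitones.
A sixth spanning 6 semitones is doubly diminished (the major sixth is 9).

doubly diminished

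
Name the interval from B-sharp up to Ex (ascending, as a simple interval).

The letter names run B→E, a span of 3 letter steps, so the interval is some kind of fourth.
B# to E## is 6 semitones. A perfect fourth is 5, so 6 makes it augmented.

augmented fourth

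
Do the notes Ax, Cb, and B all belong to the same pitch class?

Yes

A## = pitch class 11 and Cb = pitch class 11 and B = pitch class 11 — the same pitch class, so they are enharmonic equivalents.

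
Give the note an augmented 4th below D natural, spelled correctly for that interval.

A fourth below D lands on the letter A.
An augmented fourth spans 6 semitones, so D moves to pitch class 8. On the letter A that is Ab.

Ab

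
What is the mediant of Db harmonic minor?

Degree 3 takes the letter 2 steps above D, which is F.
In harmonic minor, degree 3 sits 3 semitones above the tonic. Db + 3 semitones is pitch class 4, spelled on F as Fb.

Fb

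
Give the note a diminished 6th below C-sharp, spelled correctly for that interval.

E##

A sixth below C lands on the letter E.
A diminished sixth spans 7 semitones, so C# moves to pitch class 6. On the letter E that is E##.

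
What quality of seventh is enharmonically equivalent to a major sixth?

diminished

A major sixth spans 9 semitones.
A seventh spanning 9 semitones is diminished (the major seventh is 11).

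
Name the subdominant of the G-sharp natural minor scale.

C#

Degree 4 takes the letter 3 steps above G, which is C.
In natural minor, degree 4 sits 5 semitones above the tonic. G# + 5 semitones is pitch class 1, spelled on C as C#.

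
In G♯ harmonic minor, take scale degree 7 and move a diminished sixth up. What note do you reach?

Scale degree 7 of G# harmonic minor is F##.
A diminished sixth (7 semitones) above F## lands on the letter D, giving D.

D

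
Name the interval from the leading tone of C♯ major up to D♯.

minor third

The leading tone of C# major is B#.
B# up to D#: letters B→D make it a third; 3 semitones makes it minor.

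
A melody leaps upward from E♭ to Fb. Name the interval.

The letter names run E→F, a span of 1 letter step, so the interval is some kind of second.
Eb to Fb is 1 semitone. A major second is 2, so 1 makes it minor.

minor second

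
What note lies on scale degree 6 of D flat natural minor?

Bbb

The Db natural minor scale runs Db Eb Fb Gb Ab Bbb Cb.
Degree 6 is Bbb.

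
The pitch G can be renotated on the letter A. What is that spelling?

Abb

Plain A sits 2 semitones above G, so on the letter A the same pitch needs a double flat: Abb.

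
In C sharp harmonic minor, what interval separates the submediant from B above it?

The submediant of C# harmonic minor is A.
A up to B: letters A→B make it a second; 2 semitones makes it major.

major second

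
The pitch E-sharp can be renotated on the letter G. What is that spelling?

Plain G sits 2 semitones above E#, so on the letter G the same pitch needs a double flat: Gbb.

Gbb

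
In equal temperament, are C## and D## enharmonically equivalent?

No

C## is pitch class 2; D## is pitch class 4.
The pitch classes differ (2 vs. 4), so they are not enharmonic equivalents.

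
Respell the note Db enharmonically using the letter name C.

Plain C sits 1 semitone below Db, so on the letter C the same pitch needs a sharp: C#.

C#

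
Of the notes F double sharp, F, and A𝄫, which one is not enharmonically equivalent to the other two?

In 12-tone equal temperament, enharmonic equivalents share a pitch class. F## is pitch class 7; F is pitch class 5; Abb is pitch class 7.
F## and Abb share pitch class 7, while F is pitch class 5.

F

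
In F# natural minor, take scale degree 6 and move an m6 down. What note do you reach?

F#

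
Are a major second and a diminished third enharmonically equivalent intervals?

Yes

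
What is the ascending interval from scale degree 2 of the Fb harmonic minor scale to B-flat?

major third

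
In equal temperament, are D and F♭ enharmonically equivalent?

No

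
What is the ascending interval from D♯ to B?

The letter names run D→B, a span of 5 letter steps, so the interval is some kind of sixth.
D# to B is 8 semitones. A major sixth is 9, so 8 makes it minor.

minor sixth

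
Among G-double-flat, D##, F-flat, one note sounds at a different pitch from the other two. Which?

Gbb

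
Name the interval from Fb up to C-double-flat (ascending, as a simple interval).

diminished fifth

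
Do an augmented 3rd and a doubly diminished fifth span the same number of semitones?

Yes

An augmented third spans 5 semitones; a doubly diminished fifth spans 5.
They are enharmonically equivalent.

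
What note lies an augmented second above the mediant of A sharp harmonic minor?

The mediant of A# harmonic minor is C#.
An augmented second (3 semitones) above C# lands on the letter D, giving D##.

D##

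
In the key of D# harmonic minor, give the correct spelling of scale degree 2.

The D# harmonic minor scale runs D# E# F# G# A# B C##.
Degree 2 is E#.

E#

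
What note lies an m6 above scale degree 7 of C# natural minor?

G

Scale degree 7 of C# natural minor is B.
A minor sixth (8 semitones) above B lands on the letter G, giving G.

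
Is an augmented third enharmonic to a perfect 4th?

Yes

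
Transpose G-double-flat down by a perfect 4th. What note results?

Dbb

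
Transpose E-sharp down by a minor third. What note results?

C##

A third below E lands on the letter C.
A minor third spans 3 semitones, so E# moves to pitch class 2. On the letter C that is C##.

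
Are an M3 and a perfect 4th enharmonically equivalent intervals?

No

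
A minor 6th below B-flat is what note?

B down a major sixth is D, so the target letter is D.
From Bb, a minor sixth is 8 semitones down: D.

D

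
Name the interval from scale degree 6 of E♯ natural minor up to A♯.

Scale degree 6 of E# natural minor is C#.
C# up to A#: letters C→A make it a sixth; 9 semitones makes it major.

major sixth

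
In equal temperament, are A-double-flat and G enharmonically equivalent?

Abb = pitch class 7 and G = pitch class 7 — the same pitch class, so they are enharmonic equivalents.

Yes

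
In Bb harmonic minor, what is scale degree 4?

The Bb harmonic minor scale runs Bb C Db Eb F Gb A.
Degree 4 is Eb.

Eb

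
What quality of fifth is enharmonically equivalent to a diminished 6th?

perfect

A diminished sixth spans 7 semitones.
A fifth spanning 7 semitones is perfect (the perfect fifth is 7).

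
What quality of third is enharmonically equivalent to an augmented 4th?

An augmented fourth spans 6 semitones.
A third spanning 6 semitones is doubly augmented (the major third is 4).

doubly augmented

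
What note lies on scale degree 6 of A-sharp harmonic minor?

The A# harmonic minor scale runs A# B# C# D# E# F# G##.
Degree 6 is F#.

F#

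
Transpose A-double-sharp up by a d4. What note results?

A up a perfect fourth is D, so the target letter is D.
From A##, a diminished fourth is 4 semitones up: D#.

D#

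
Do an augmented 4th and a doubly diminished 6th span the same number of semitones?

An augmented fourth spans 6 semitones; a doubly diminished sixth spans 6.
They are enharmonically equivalent.

Yes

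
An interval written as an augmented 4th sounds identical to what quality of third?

An augmented fourth spans 6 semitones.
A third spanning 6 semitones is doubly augmented (the major third is 4).

doubly augmented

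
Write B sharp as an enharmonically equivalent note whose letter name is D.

B# is pitch class 0. The letter D alone is pitch class 2.
To reach pitch class 0 from D requires an offset of -2 semitones, i.e. double flat: Dbb.

Dbb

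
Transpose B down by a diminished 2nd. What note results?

A##

A second below B lands on the letter A.
A diminished second spans 0 semitones, so B moves to pitch class 11. On the letter A that is A##.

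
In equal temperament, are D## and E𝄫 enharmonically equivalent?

No

Two spellings are enharmonically equivalent only if they share a pitch class.
Here D## → 4, Ebb → 2; 2 ≠ 4, so they are not.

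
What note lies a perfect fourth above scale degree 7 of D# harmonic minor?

Scale degree 7 of D# harmonic minor is C##.
A perfect fourth (5 semitones) above C## lands on the letter F, giving F##.

F##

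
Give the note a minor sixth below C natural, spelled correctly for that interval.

E

A sixth below C lands on the letter E.
A minor sixth spans 8 semitones, so C moves to pitch class 4. On the letter E that is E.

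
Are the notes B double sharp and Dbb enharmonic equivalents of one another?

No

Two spellings are enharmonically equivalent only if they share a pitch class.
Here B## → 1, Dbb → 0; 0 ≠ 1, so they are not.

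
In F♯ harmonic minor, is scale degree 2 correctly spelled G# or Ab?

Each scale degree takes a distinct letter name. Degree 2 of a scale on F must use the letter G.
G# and Ab are enharmonically the same pitch, but only G# uses the letter G, so it is the correct spelling here.

G#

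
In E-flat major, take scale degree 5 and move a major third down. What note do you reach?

Scale degree 5 of Eb major is Bb.
A major third (4 semitones) below Bb lands on the letter G, giving Gb.

Gb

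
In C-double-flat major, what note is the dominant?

The Cbb major scale runs Cbb Dbb Ebb Fbb Gbb Abb Bbb.
Degree 5 is Gbb.

Gbb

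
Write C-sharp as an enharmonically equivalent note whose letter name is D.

Plain D sits 1 semitone above C#, so on the letter D the same pitch needs a flat: Db.

Db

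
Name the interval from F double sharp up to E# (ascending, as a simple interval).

The letter names run F→E, a span of 6 letter steps, so the interval is some kind of seventh.
F## to E# is 10 semitones. A major seventh is 11, so 10 makes it minor.

minor seventh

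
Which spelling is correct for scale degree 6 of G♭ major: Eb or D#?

Eb

Each scale degree takes a distinct letter name. Degree 6 of a scale on G must use the letter E.
Eb and D# are enharmonically the same pitch, but only Eb uses the letter E, so it is the correct spelling here.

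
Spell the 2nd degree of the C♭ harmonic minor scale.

Degree 2 takes the letter 1 step above C, which is D.
In harmonic minor, degree 2 sits 2 semitones above the tonic. Cb + 2 semitones is pitch class 1, spelled on D as Db.

Db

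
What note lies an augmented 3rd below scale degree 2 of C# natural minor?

Scale degree 2 of C# natural minor is D#.
An augmented third (5 semitones) below D# lands on the letter B, giving Bb.

Bb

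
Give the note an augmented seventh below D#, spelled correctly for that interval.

D down a major seventh is Eb, so the target letter is E.
From D#, an augmented seventh is 12 semitones down: Eb.

Eb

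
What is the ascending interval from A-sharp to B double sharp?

The letter names run A→B, a span of 1 letter step, so the interval is some kind of second.
A# to B## is 3 semitones. A major second is 2, so 3 makes it augmented.

augmented second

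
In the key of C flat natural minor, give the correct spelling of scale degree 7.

Bbb

The Cb natural minor scale runs Cb Db Ebb Fb Gb Abb Bbb.
Degree 7 is Bbb.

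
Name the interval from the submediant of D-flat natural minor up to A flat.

major seventh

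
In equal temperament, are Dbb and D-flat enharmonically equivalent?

Two spellings are enharmonically equivalent only if they share a pitch class.
Here Dbb → 0, Db → 1; 0 ≠ 1, so they are not.

No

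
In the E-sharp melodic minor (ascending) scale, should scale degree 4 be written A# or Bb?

A#

Each scale degree takes a distinct letter name. Degree 4 of a scale on E must use the letter A.
A# and Bb are enharmonically the same pitch, but only A# uses the letter A, so it is the correct spelling here.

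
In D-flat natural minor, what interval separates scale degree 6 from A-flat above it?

Scale degree 6 of Db natural minor is Bbb.
Bbb up to Ab: letters B→A make it a seventh; 11 semitones makes it major.

major seventh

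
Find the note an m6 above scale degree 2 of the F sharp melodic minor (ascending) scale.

E

Scale degree 2 of F# melodic minor (ascending) is G#.
A minor sixth (8 semitones) above G# lands on the letter E, giving E.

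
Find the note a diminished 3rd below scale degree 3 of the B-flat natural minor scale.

B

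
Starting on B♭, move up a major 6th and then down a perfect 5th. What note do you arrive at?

A major sixth up from Bb is G (letter G, 9 semitones up).
A perfect fifth down from G is C (letter C, 7 semitones down).

C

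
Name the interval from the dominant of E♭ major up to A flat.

minor seventh

The dominant of Eb major is Bb.
Bb up to Ab: letters B→A make it a seventh; 10 semitones makes it minor.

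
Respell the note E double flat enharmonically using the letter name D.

D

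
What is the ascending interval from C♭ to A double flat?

The letter names run C→A, a span of 5 letter steps, so the interval is some kind of sixth.
Cb to Abb is 8 semitones. A major sixth is 9, so 8 makes it minor.

minor sixth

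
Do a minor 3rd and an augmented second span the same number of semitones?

Yes

A minor third spans 3 semitones; an augmented second spans 3.
They are enharmonically equivalent.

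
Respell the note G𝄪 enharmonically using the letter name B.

Bbb

Plain B sits 2 semitones above G##, so on the letter B the same pitch needs a double flat: Bbb.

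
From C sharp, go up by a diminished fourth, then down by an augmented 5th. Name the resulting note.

A diminished fourth up from C# is F (letter F, 4 semitones up).
An augmented fifth down from F is Bbb (letter B, 8 semitones down).

Bbb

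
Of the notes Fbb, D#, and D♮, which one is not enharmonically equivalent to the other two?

D

In 12-tone equal temperament, enharmonic equivalents share a pitch class. Fbb is pitch class 3; D# is pitch class 3; D is pitch class 2.
Fbb and D# share pitch class 3, while D is pitch class 2.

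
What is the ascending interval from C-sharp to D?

minor second

The letter names run C→D, a span of 1 letter step, so the interval is some kind of second.
C# to D is 1 semitone. A major second is 2, so 1 makes it minor.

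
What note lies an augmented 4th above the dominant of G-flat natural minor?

The dominant of Gb natural minor is Db.
An augmented fourth (6 semitones) above Db lands on the letter G, giving G.

G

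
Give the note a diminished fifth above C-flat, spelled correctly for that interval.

Gbb

A fifth above C lands on the letter G.
A diminished fifth spans 6 semitones, so Cb moves to pitch class 5. On the letter G that is Gbb.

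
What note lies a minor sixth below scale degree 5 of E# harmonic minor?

Scale degree 5 of E# harmonic minor is B#.
A minor sixth (8 semitones) below B# lands on the letter D, giving D##.

D##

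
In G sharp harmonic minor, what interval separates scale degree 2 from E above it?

Scale degree 2 of G# harmonic minor is A#.
A# up to E: letters A→E make it a fifth; 6 semitones makes it diminished.

diminished fifth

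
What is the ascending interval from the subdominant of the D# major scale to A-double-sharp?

augmented second

The subdominant of D# major is G#.
G# up to A##: letters G→A make it a second; 3 semitones makes it augmented.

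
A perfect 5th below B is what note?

B down a perfect fifth is E, so the target letter is E.
From B, a perfect fifth is 7 semitones down: E.

E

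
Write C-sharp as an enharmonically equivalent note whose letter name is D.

Db

Plain D sits 1 semitone above C#, so on the letter D the same pitch needs a flat: Db.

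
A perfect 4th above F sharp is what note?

B

F up a perfect fourth is Bb, so the target letter is B.
From F#, a perfect fourth is 5 semitones up: B.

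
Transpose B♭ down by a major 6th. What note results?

B down a major sixth is D, so the target letter is D.
From Bb, a major sixth is 9 semitones down: Db.

Db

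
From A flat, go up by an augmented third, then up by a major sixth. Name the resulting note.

An augmented third up from Ab is C# (letter C, 5 semitones up).
A major sixth up from C# is A# (letter A, 9 semitones up).

A#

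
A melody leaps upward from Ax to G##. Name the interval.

The letter names run A→G, a span of 6 letter steps, so the interval is some kind of seventh.
A## to G## is 10 semitones. A major seventh is 11, so 10 makes it minor.

minor seventh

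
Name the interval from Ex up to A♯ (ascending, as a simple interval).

The letter names run E→A, a span of 3 letter steps, so the interval is some kind of fourth.
E## to A# is 4 semitones. A perfect fourth is 5, so 4 makes it diminished.

diminished fourth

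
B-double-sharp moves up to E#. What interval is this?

diminished fourth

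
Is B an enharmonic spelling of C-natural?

B is pitch class 11; C is pitch class 0.
The pitch classes differ (11 vs. 0), so they are not enharmonic equivalents.

No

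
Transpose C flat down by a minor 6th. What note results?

Eb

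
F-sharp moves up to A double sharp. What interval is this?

The letter names run F→A, a span of 2 letter steps, so the interval is some kind of third.
F# to A## is 5 semitones. A major third is 4, so 5 makes it augmented.

augmented third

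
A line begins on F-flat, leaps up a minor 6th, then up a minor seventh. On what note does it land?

A minor sixth up from Fb is Dbb (letter D, 8 semitones up).
A minor seventh up from Dbb is Cbb (letter C, 10 semitones up).

Cbb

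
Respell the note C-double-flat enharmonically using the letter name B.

Bb

Cbb is pitch class 10. The letter B alone is pitch class 11.
To reach pitch class 10 from B requires an offset of -1 semitone, i.e. flat: Bb.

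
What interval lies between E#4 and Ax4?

augmented fourth

Counting letters E–F–G–A gives a fourth.
E#→A## = 6 semitones, 1 wider than the perfect fourth (5), so augmented.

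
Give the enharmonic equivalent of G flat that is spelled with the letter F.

F#

Plain F sits 1 semitone below Gb, so on the letter F the same pitch needs a sharp: F#.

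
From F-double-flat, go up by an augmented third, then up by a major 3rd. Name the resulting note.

An augmented third up from Fbb is Ab (letter A, 5 semitones up).
A major third up from Ab is C (letter C, 4 semitones up).

C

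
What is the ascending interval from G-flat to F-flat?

Counting letters G–A–B–C–D–E–F gives a seventh.
Gb→Fb = 10 semitones, 1 narrower than the major seventh (11), so minor.

minor seventh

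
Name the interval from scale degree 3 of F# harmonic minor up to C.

minor third

Scale degree 3 of F# harmonic minor is A.
A up to C: letters A→C make it a third; 3 semitones makes it minor.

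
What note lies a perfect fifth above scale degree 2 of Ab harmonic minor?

Scale degree 2 of Ab harmonic minor is Bb.
A perfect fifth (7 semitones) above Bb lands on the letter F, giving F.

F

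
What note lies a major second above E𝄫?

Fb

E up a major second is F#, so the target letter is F.
From Ebb, a major second is 2 semitones up: Fb.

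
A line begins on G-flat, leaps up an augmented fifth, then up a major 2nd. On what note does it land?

E

An augmented fifth up from Gb is D (letter D, 8 semitones up).
A major second up from D is E (letter E, 2 semitones up).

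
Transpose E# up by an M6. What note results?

E up a major sixth is C#, so the target letter is C.
From E#, a major sixth is 9 semitones up: C##.

C##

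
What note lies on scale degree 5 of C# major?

Degree 5 takes the letter 4 steps above C, which is G.
In major, degree 5 sits 7 semitones above the tonic. C# + 7 semitones is pitch class 8, spelled on G as G#.

G#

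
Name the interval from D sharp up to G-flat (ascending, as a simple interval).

Counting letters D–E–F–G gives a fourth.
D#→Gb = 3 semitones, 2 narrower than the perfect fourth (5), so doubly diminished.

doubly diminished fourth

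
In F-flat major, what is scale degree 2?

Gb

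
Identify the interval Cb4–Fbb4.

diminished fourth

Counting letters C–D–E–F gives a fourth.
Cb→Fbb = 4 semitones, 1 narrower than the perfect fourth (5), so diminished.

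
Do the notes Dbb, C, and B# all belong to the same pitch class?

Dbb is pitch class 0; C is pitch class 0; B# is pitch class 0.
All spellings map to pitch class 0, so they are enharmonically equivalent.

Yes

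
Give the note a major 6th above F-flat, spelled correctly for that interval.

A sixth above F lands on the letter D.
A major sixth spans 9 semitones, so Fb moves to pitch class 1. On the letter D that is Db.

Db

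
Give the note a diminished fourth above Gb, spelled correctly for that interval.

A fourth above G lands on the letter C.
A diminished fourth spans 4 semitones, so Gb moves to pitch class 10. On the letter C that is Cbb.

Cbb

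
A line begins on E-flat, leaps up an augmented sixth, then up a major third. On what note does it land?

E#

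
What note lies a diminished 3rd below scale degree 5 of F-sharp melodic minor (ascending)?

A##

Scale degree 5 of F# melodic minor (ascending) is C#.
A diminished third (2 semitones) below C# lands on the letter A, giving A##.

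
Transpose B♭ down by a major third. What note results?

A third below B lands on the letter G.
A major third spans 4 semitones, so Bb moves to pitch class 6. On the letter G that is Gb.

Gb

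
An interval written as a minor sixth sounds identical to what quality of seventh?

doubly diminished

A minor sixth spans 8 semitones.
A seventh spanning 8 semitones is doubly diminished (the major seventh is 11).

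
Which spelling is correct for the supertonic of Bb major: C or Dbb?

Each scale degree takes a distinct letter name. Degree 2 of a scale on B must use the letter C.
C and Dbb are enharmonically the same pitch, but only C uses the letter C, so it is the correct spelling here.

C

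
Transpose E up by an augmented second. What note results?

A second above E lands on the letter F.
An augmented second spans 3 semitones, so E moves to pitch class 7. On the letter F that is F##.

F##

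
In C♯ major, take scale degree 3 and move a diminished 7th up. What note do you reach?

D

Scale degree 3 of C# major is E#.
A diminished seventh (9 semitones) above E# lands on the letter D, giving D.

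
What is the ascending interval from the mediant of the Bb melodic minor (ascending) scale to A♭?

The mediant of Bb melodic minor (ascending) is Db.
Db up to Ab: letters D→A make it a fifth; 7 semitones makes it perfect.

perfect fifth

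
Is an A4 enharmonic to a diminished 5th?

An augmented fourth spans 6 semitones; a diminished fifth spans 6.
They are enharmonically equivalent.

Yes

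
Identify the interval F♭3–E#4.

The letter names run F→E, a span of 6 letter steps, so the interval is some kind of seventh.
Fb to E# is 13 semitones. A major seventh is 11, so 13 makes it doubly augmented.

doubly augmented seventh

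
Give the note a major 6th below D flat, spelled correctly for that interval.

Fb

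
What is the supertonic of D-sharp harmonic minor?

E#

Degree 2 takes the letter 1 step above D, which is E.
In harmonic minor, degree 2 sits 2 semitones above the tonic. D# + 2 semitones is pitch class 5, spelled on E as E#.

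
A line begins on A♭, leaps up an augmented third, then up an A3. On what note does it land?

An augmented third up from Ab is C# (letter C, 5 semitones up).
An augmented third up from C# is E## (letter E, 5 semitones up).

E##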